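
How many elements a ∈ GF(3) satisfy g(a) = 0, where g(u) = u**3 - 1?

Evaluate at each of the 3 elements of GF(3):
g(0) = 2; g(1) = 0 → root; g(2) = 1.
Roots: {1}.

1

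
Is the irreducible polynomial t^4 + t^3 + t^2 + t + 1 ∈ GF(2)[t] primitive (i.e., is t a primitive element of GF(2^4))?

Write f(t) = t^4 + t^3 + t^2 + t + 1.
|GF(2^4)^×| = 2^4 − 1 = 15. Prime factorization: 15 = 3·5.
f is primitive ⇔ t has order 15 in GF(2)[t]/(f), i.e. t^(15/q) ≠ 1 for each prime q | 15.
t^(5) mod f = 1
t^(3) mod f = t^3.
Since t^(5) = 1, the order of t divides 5 < 15; not primitive.

No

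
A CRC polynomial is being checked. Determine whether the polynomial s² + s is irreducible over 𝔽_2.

No

Write P(s) = s² + s.
Check for roots in 𝔽_2: P(0) = 0 → root; P(1) = 0 → root.
P(0) = 0, so (s) divides P(s); P is reducible.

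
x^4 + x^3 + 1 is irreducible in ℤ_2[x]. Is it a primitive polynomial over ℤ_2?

Yes

Write f(x) = x^4 + x^3 + 1.
|GF(2^4)^×| = 2^4 − 1 = 15. Prime factorization: 15 = 3·5.
f is primitive ⇔ x has order 15 in GF(2)[x]/(f), i.e. x^(15/q) ≠ 1 for each prime q | 15.
x^(5) mod f = x^3 + x + 1.
x^(3) mod f = x^3.
None equal 1, so x has full order 15; f is primitive.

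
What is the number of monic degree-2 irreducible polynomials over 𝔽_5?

10

The number of monic irreducibles of degree 2 over GF(5) is (1/2)·Σ_{d∣2} μ(2/d) 5^d.
Divisors of 2: 1, 2; μ(2/d) for each: -1, 1.
Σ = − 5^1 + 5^2 = 20.
N = 20/2 = 10.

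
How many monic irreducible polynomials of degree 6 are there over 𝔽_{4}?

Gauss's count: N_{4}(6) = (1/6) Σ_{d|6} μ(6/d)·4^d.
Divisors of 6: 1, 2, 3, 6; μ(6/d) for each: 1, -1, -1, 1.
Σ = 4^1 − 4^2 − 4^3 + 4^6 = 4020.
N = 4020/6 = 670.

670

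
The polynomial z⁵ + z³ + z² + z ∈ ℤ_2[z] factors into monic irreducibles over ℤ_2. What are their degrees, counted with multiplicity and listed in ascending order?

1, 1, 3

Write h(z) = z⁵ + z³ + z² + z.
Roots in ℤ_2: h(0) = 0 → root; h(1) = 0 → root.
Linear factors from roots: (z), (z + 1).
Complete factorization: h(z) = (z)·(z + 1)·(z³ + z² + 1).
Factor degrees with multiplicity: 1 + 1 + 3 = 5.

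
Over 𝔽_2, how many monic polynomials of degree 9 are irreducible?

The number of monic irreducibles of degree 9 over GF(2) is (1/9)·Σ_{d∣9} μ(9/d) 2^d.
Divisors of 9: 1, 3, 9; μ(9/d) for each: 0, -1, 1.
Σ = − 2^3 + 2^9 = 504.
N = 504/9 = 56.

56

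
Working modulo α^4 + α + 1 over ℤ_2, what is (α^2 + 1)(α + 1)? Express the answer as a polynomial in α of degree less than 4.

α^3 + α^2 + α + 1

Multiply in ℤ_2[α]: (α^2 + 1)·(α + 1) = α^3 + α^2 + α + 1.
Reduced: α^3 + α^2 + α + 1.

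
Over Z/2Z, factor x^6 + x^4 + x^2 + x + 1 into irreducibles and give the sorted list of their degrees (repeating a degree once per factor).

Write h(x) = x^6 + x^4 + x^2 + x + 1.
Roots in Z/2Z: h(0) = 1; h(1) = 1.
Complete factorization: h(x) = (x^6 + x^4 + x^2 + x + 1).
Factor degrees with multiplicity: 6 = 6.

6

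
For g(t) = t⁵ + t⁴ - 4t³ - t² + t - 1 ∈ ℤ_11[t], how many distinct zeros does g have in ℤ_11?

1

Evaluate at each of the 11 elements of ℤ_11:
g(0) = 10; g(1) = 8; g(2) = 2; g(3) = 0 → root; g(4) = 10; g(5) = 6; g(6) = 4; g(7) = 6; g(8) = 10; g(9) = 9; g(10) = 1.
Roots: {3}.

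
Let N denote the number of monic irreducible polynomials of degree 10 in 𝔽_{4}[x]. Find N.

104754

Gauss's count: N_{4}(10) = (1/10) Σ_{d|10} μ(10/d)·4^d.
Divisors of 10: 1, 2, 5, 10; μ(10/d) for each: 1, -1, -1, 1.
Σ = 4^1 − 4^2 − 4^5 + 4^10 = 1047540.
N = 1047540/10 = 104754.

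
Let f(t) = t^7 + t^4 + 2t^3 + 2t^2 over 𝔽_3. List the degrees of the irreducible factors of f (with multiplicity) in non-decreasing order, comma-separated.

Roots in 𝔽_3: f(0) = 0 → root; f(1) = 0 → root; f(2) = 0 → root.
Linear factors from roots: (t), (t + 2), (t + 1).
Complete factorization: f(t) = (t + 1)·(t)^2·(t + 2)^2·(t^2 + t + 2).
Factor degrees with multiplicity: 1 + 1 + 1 + 1 + 1 + 2 = 7.

1, 1, 1, 1, 1, 2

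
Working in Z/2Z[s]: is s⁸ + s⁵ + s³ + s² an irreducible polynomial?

No

Write P(s) = s⁸ + s⁵ + s³ + s².
Check for roots in Z/2Z: P(0) = 0 → root; P(1) = 0 → root.
P(0) = 0, so (s) divides P(s); P is reducible.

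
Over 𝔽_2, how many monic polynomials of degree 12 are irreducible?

By the necklace-counting formula, N_2(12) = (1/12) Σ_{d|12} μ(12/d)·2^d.
Divisors of 12: 1, 2, 3, 4, 6, 12; μ(12/d) for each: 0, 1, 0, -1, -1, 1.
Σ = 2^2 − 2^4 − 2^6 + 2^12 = 4020.
N = 4020/12 = 335.

335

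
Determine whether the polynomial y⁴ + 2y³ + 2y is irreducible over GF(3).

Write g(y) = y⁴ + 2y³ + 2y.
Check for roots in GF(3): g(0) = 0 → root; g(1) = 2; g(2) = 0 → root.
g(0) = 0, so (y) divides g(y); g is reducible.

No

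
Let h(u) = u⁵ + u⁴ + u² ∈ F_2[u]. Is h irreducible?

No

Check for roots in F_2: h(0) = 0 → root; h(1) = 1.
h(0) = 0, so (u) divides h(u); h is reducible.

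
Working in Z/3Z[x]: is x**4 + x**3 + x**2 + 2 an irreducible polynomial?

No

Write f(x) = x**4 + x**3 + x**2 + 2.
Check for roots in Z/3Z: f(0) = 2; f(1) = 2; f(2) = 0 → root.
f(2) = 0, so (x − 2) divides f(x); f is reducible.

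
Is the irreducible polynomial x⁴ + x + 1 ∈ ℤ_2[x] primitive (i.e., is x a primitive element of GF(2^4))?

Yes

Write f(x) = x⁴ + x + 1.
|GF(2^4)^×| = 2^4 − 1 = 15. Prime factorization: 15 = 3·5.
f is primitive ⇔ x has order 15 in GF(2)[x]/(f), i.e. x^(15/q) ≠ 1 for each prime q | 15.
x^(5) mod f = x² + x.
x^(3) mod f = x³.
None equal 1, so x has full order 15; f is primitive.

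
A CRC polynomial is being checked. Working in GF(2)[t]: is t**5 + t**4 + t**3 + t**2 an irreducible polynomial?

Write m(t) = t**5 + t**4 + t**3 + t**2.
Check for roots in GF(2): m(0) = 0 → root; m(1) = 0 → root.
m(0) = 0, so (t) divides m(t); m is reducible.

No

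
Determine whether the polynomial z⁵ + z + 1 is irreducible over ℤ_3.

No

Write m(z) = z⁵ + z + 1.
Check for roots in ℤ_3: m(0) = 1; m(1) = 0 → root; m(2) = 2.
m(1) = 0, so (z − 1) divides m(z); m is reducible.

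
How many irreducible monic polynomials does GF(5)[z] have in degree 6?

2580

Gauss's count: N_{5}(6) = (1/6) Σ_{d|6} μ(6/d)·5^d.
Divisors of 6: 1, 2, 3, 6; μ(6/d) for each: 1, -1, -1, 1.
Σ = 5^1 − 5^2 − 5^3 + 5^6 = 15480.
N = 15480/6 = 2580.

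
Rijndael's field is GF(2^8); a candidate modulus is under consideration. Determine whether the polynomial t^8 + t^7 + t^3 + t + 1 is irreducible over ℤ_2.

Write m(t) = t^8 + t^7 + t^3 + t + 1.
Check for roots in ℤ_2: m(0) = 1; m(1) = 1.
No roots, so no linear factors.
Monic irreducibles of degree 2 over GF(2): t^2 + t + 1.
None of them divide m (all give nonzero remainder).
Monic irreducibles of degree 3 over GF(2): t^3 + t + 1, t^3 + t^2 + 1.
None of them divide m (all give nonzero remainder).
Monic irreducibles of degree 4 over GF(2): t^4 + t + 1, t^4 + t^3 + 1, t^4 + t^3 + t^2 + t + 1.
None of them divide m (all give nonzero remainder).
No irreducible factor of degree ≤ 4 exists, so m is irreducible over GF(2).

Yes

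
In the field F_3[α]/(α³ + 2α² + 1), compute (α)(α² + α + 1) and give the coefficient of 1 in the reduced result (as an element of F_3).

2

Multiply in F_3[α]: (α)·(α² + α + 1) = α³ + α² + α.
Reduce using α³ ≡ α² + 2 (mod α³ + 2α² + 1).
Reduced: 2α² + α + 2.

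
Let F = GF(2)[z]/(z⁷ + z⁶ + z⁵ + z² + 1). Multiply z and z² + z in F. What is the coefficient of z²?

Multiply in GF(2)[z]: (z)·(z² + z) = z³ + z².
Reduced: z³ + z².

1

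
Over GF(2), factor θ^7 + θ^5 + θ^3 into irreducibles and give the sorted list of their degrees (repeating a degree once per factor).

1, 1, 1, 2, 2

Write g(θ) = θ^7 + θ^5 + θ^3.
Roots in GF(2): g(0) = 0 → root; g(1) = 1.
Linear factors from roots: (θ).
Complete factorization: g(θ) = (θ)^3·(θ^2 + θ + 1)^2.
Factor degrees with multiplicity: 1 + 1 + 1 + 2 + 2 = 7.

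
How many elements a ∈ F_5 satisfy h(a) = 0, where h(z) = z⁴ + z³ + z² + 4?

1

Evaluate at each of the 5 elements of F_5:
h(0) = 4; h(1) = 2; h(2) = 2; h(3) = 1; h(4) = 0 → root.
Roots: {4}.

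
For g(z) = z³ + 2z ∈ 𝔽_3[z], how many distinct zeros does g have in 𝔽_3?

3

Evaluate at each of the 3 elements of 𝔽_3:
g(0) = 0 → root; g(1) = 0 → root; g(2) = 0 → root.
Roots: {0, 1, 2}.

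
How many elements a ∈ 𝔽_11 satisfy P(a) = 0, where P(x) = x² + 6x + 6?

2

Evaluate at each of the 11 elements of 𝔽_11:
P(0) = 6; P(1) = 2; P(2) = 0 → root; P(3) = 0 → root; P(4) = 2; P(5) = 6; P(6) = 1; P(7) = 9; P(8) = 8; P(9) = 9; P(10) = 1.
Roots: {2, 3}.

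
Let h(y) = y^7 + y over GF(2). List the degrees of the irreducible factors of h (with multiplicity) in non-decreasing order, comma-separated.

1, 1, 1, 2, 2

Roots in GF(2): h(0) = 0 → root; h(1) = 0 → root.
Linear factors from roots: (y), (y + 1).
Complete factorization: h(y) = (y)·(y + 1)^2·(y^2 + y + 1)^2.
Factor degrees with multiplicity: 1 + 1 + 1 + 2 + 2 = 7.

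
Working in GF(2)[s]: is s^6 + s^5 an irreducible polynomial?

No

Write P(s) = s^6 + s^5.
Check for roots in GF(2): P(0) = 0 → root; P(1) = 0 → root.
P(0) = 0, so (s) divides P(s); P is reducible.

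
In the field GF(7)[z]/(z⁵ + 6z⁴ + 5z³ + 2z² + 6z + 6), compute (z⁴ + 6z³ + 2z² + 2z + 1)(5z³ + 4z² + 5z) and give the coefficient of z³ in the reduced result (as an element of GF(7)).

Multiply in GF(7)[z]: (z⁴ + 6z³ + 2z² + 2z + 1)·(5z³ + 4z² + 5z) = 5z⁷ + 6z⁶ + 4z⁵ + 6z⁴ + 2z³ + 5z.
Reduce using z⁵ ≡ z⁴ + 2z³ + 5z² + z + 1 (mod z⁵ + 6z⁴ + 5z³ + 2z² + 6z + 6).
Reduced: z⁴ + z² + 6z + 4.

0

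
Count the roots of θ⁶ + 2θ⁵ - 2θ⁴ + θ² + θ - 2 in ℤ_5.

2

Write P(θ) = θ⁶ + 2θ⁵ - 2θ⁴ + θ² + θ - 2.
Evaluate at each of the 5 elements of ℤ_5:
P(0) = 3; P(1) = 1; P(2) = 0 → root; P(3) = 3; P(4) = 0 → root.
Roots: {2, 4}.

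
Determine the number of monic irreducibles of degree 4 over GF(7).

x^(7^4) − x is the product of all monic irreducibles of degree dividing 4; Möbius inversion gives N = (1/4) Σ μ(4/d)·7^d.
Divisors of 4: 1, 2, 4; μ(4/d) for each: 0, -1, 1.
Σ = − 7^2 + 7^4 = 2352.
N = 2352/4 = 588.

588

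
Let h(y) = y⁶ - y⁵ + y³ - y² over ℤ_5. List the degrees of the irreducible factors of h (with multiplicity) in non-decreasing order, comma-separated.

Roots in ℤ_5: h(0) = 0 → root; h(1) = 0 → root; h(2) = 1; h(3) = 4; h(4) = 0 → root.
Linear factors from roots: (y), (y - 1), (y + 1).
Complete factorization: h(y) = (y + 1)·(y - 1)·(y)^2·(y² - y + 1).
Factor degrees with multiplicity: 1 + 1 + 1 + 1 + 2 = 6.

1, 1, 1, 1, 2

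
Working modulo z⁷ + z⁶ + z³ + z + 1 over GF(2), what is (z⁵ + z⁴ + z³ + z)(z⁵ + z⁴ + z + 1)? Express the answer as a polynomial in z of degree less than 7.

Multiply in GF(2)[z]: (z⁵ + z⁴ + z³ + z)·(z⁵ + z⁴ + z + 1) = z¹⁰ + z⁷ + z⁵ + z³ + z² + z.
Reduce using z⁷ ≡ z⁶ + z³ + z + 1 (mod z⁷ + z⁶ + z³ + z + 1).
Reduced: z⁶ + z³ + z².

z^6 + z^3 + z^2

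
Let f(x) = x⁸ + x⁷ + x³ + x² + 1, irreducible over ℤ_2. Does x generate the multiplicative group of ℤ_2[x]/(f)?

Yes

|GF(2^8)^×| = 2^8 − 1 = 255. Prime factorization: 255 = 3·5·17.
f is primitive ⇔ x has order 255 in GF(2)[x]/(f), i.e. x^(255/q) ≠ 1 for each prime q | 255.
x^(85) mod f = x⁶ + x³ + x² + x.
x^(51) mod f = x⁵ + x⁴ + x² + 1.
x^(15) mod f = x⁷ + x⁶ + x⁴ + x³.
None equal 1, so x has full order 255; f is primitive.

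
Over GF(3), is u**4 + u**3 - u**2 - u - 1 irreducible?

Write h(u) = u**4 + u**3 - u**2 - u - 1.
Check for roots in GF(3): h(0) = 2; h(1) = 2; h(2) = 2.
No roots, so no linear factors.
Monic irreducibles of degree 2 over GF(3): u**2 + 1, u**2 + u - 1, u**2 - u - 1.
None of them divide h (all give nonzero remainder).
No irreducible factor of degree ≤ 2 exists, so h is irreducible over GF(3).

Yes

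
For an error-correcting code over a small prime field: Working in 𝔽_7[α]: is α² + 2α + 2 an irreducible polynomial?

Yes

Write f(α) = α² + 2α + 2.
Check for roots in 𝔽_7: f(0) = 2; f(1) = 5; f(2) = 3; f(3) = 3; f(4) = 5; f(5) = 2; f(6) = 1.
No roots. A degree-2 polynomial over a field with no linear factor is irreducible.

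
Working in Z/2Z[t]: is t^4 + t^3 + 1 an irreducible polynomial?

Yes

Write g(t) = t^4 + t^3 + 1.
Check for roots in Z/2Z: g(0) = 1; g(1) = 1.
No roots, so no linear factors.
Monic irreducibles of degree 2 over GF(2): t^2 + t + 1.
None of them divide g (all give nonzero remainder).
No irreducible factor of degree ≤ 2 exists, so g is irreducible over GF(2).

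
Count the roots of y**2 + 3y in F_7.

Write P(y) = y**2 + 3y.
Evaluate at each of the 7 elements of F_7:
P(0) = 0 → root; P(1) = 4; P(2) = 3; P(3) = 4; P(4) = 0 → root; P(5) = 5; P(6) = 5.
Roots: {0, 4}.

2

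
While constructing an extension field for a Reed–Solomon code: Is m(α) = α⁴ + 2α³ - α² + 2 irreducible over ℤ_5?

No

Check for roots in ℤ_5: m(0) = 2; m(1) = 4; m(2) = 0 → root; m(3) = 3; m(4) = 0 → root.
m(2) = 0, so (α − 2) divides m(α); m is reducible.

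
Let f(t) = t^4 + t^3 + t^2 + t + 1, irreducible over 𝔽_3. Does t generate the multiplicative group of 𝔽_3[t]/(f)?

|GF(3^4)^×| = 3^4 − 1 = 80. Prime factorization: 80 = 2^4·5.
f is primitive ⇔ t has order 80 in GF(3)[t]/(f), i.e. t^(80/q) ≠ 1 for each prime q | 80.
t^(40) mod f = 1
t^(16) mod f = t.
Since t^(40) = 1, the order of t divides 40 < 80; not primitive.

No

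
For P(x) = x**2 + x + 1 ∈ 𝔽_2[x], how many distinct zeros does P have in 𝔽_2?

Evaluate at each of the 2 elements of 𝔽_2:
P(0) = 1; P(1) = 1.
No element is a root.

0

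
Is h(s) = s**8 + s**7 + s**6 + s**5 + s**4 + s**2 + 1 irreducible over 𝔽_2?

Check for roots in 𝔽_2: h(0) = 1; h(1) = 1.
No roots, so no linear factors.
Monic irreducibles of degree 2 over GF(2): s**2 + s + 1.
None of them divide h (all give nonzero remainder).
Monic irreducibles of degree 3 over GF(2): s**3 + s + 1, s**3 + s**2 + 1.
None of them divide h (all give nonzero remainder).
Monic irreducibles of degree 4 over GF(2): s**4 + s + 1, s**4 + s**3 + 1, s**4 + s**3 + s**2 + s + 1.
None of them divide h (all give nonzero remainder).
No irreducible factor of degree ≤ 4 exists, so h is irreducible over GF(2).

Yes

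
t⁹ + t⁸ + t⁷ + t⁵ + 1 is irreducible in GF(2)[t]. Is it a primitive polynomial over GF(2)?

Write f(t) = t⁹ + t⁸ + t⁷ + t⁵ + 1.
|GF(2^9)^×| = 2^9 − 1 = 511. Prime factorization: 511 = 7·73.
f is primitive ⇔ t has order 511 in GF(2)[t]/(f), i.e. t^(511/q) ≠ 1 for each prime q | 511.
t^(73) mod f = 1
t^(7) mod f = t⁷.
Since t^(73) = 1, the order of t divides 73 < 511; not primitive.

No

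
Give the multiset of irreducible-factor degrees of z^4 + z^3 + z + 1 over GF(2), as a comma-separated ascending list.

Write h(z) = z^4 + z^3 + z + 1.
Roots in GF(2): h(0) = 1; h(1) = 0 → root.
Linear factors from roots: (z + 1).
Complete factorization: h(z) = (z + 1)^2·(z^2 + z + 1).
Factor degrees with multiplicity: 1 + 1 + 2 = 4.

1, 1, 2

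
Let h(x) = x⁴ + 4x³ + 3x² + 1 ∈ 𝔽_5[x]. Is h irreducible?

Yes

Check for roots in 𝔽_5: h(0) = 1; h(1) = 4; h(2) = 1; h(3) = 2; h(4) = 1.
No roots, so no linear factors.
Degree-2 irreducible divisors: test the 10 monic irreducibles of degree 2 over GF(5).
None of them divide h (all give nonzero remainder).
No irreducible factor of degree ≤ 2 exists, so h is irreducible over GF(5).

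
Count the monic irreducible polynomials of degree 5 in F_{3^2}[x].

Gauss's count: N_{9}(5) = (1/5) Σ_{d|5} μ(5/d)·9^d.
Divisors of 5: 1, 5; μ(5/d) for each: -1, 1.
Σ = − 9^1 + 9^5 = 59040.
N = 59040/5 = 11808.

11808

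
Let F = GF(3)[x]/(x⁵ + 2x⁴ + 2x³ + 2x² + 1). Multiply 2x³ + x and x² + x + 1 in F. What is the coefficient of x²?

0

Multiply in GF(3)[x]: (2x³ + x)·(x² + x + 1) = 2x⁵ + 2x⁴ + x² + x.
Reduce using x⁵ ≡ x⁴ + x³ + x² + 2 (mod x⁵ + 2x⁴ + 2x³ + 2x² + 1).
Reduced: x⁴ + 2x³ + x + 1.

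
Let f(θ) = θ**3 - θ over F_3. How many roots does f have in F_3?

3

Evaluate at each of the 3 elements of F_3:
f(0) = 0 → root; f(1) = 0 → root; f(2) = 0 → root.
Roots: {0, 1, 2}.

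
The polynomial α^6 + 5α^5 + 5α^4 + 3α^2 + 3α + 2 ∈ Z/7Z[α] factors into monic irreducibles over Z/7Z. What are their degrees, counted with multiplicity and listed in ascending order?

Write h(α) = α^6 + 5α^5 + 5α^4 + 3α^2 + 3α + 2.
Linear factors from roots: (α + 4).
Complete factorization: h(α) = (α + 4)·(α^2 + 2α + 3)·(α^3 + 6α^2 + 6).
Factor degrees with multiplicity: 1 + 2 + 3 = 6.

1, 2, 3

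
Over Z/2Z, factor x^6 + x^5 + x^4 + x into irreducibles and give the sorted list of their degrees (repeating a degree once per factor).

1, 1, 1, 3

Write f(x) = x^6 + x^5 + x^4 + x.
Roots in Z/2Z: f(0) = 0 → root; f(1) = 0 → root.
Linear factors from roots: (x), (x + 1).
Complete factorization: f(x) = (x)·(x + 1)^2·(x^3 + x^2 + 1).
Factor degrees with multiplicity: 1 + 1 + 1 + 3 = 6.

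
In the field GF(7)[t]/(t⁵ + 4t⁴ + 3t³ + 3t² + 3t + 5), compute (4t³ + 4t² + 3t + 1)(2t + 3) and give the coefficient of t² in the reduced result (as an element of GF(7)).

Multiply in GF(7)[t]: (4t³ + 4t² + 3t + 1)·(2t + 3) = t⁴ + 6t³ + 4t² + 4t + 3.
Reduced: t⁴ + 6t³ + 4t² + 4t + 3.

4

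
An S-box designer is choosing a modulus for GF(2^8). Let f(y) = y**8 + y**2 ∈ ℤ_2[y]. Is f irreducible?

No

Check for roots in ℤ_2: f(0) = 0 → root; f(1) = 0 → root.
f(0) = 0, so (y) divides f(y); f is reducible.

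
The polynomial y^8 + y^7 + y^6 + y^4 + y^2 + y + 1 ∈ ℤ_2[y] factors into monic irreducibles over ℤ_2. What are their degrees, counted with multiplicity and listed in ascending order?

Write f(y) = y^8 + y^7 + y^6 + y^4 + y^2 + y + 1.
Roots in ℤ_2: f(0) = 1; f(1) = 1.
Complete factorization: f(y) = (y^8 + y^7 + y^6 + y^4 + y^2 + y + 1).
Factor degrees with multiplicity: 8 = 8.

8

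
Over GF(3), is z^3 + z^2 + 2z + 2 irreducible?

Write P(z) = z^3 + z^2 + 2z + 2.
Check for roots in GF(3): P(0) = 2; P(1) = 0 → root; P(2) = 0 → root.
P(1) = 0, so (z − 1) divides P(z); P is reducible.

No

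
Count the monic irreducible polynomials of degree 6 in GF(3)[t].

x^(3^6) − x is the product of all monic irreducibles of degree dividing 6; Möbius inversion gives N = (1/6) Σ μ(6/d)·3^d.
Divisors of 6: 1, 2, 3, 6; μ(6/d) for each: 1, -1, -1, 1.
Σ = 3^1 − 3^2 − 3^3 + 3^6 = 696.
N = 696/6 = 116.

116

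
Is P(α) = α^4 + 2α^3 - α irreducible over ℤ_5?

No

Check for roots in ℤ_5: P(0) = 0 → root; P(1) = 2; P(2) = 0 → root; P(3) = 2; P(4) = 0 → root.
P(0) = 0, so (α) divides P(α); P is reducible.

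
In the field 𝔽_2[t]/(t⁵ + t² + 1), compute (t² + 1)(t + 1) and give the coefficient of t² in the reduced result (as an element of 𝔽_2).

1

Multiply in 𝔽_2[t]: (t² + 1)·(t + 1) = t³ + t² + t + 1.
Reduced: t³ + t² + t + 1.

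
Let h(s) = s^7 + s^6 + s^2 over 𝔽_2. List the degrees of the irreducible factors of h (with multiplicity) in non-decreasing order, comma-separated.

1, 1, 2, 3

Roots in 𝔽_2: h(0) = 0 → root; h(1) = 1.
Linear factors from roots: (s).
Complete factorization: h(s) = (s)^2·(s^2 + s + 1)·(s^3 + s + 1).
Factor degrees with multiplicity: 1 + 1 + 2 + 3 = 7.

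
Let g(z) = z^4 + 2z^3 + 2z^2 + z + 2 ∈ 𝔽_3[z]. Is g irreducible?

Check for roots in 𝔽_3: g(0) = 2; g(1) = 2; g(2) = 2.
No roots, so no linear factors.
Monic irreducibles of degree 2 over GF(3): z^2 + 1, z^2 + z + 2, z^2 + 2z + 2.
None of them divide g (all give nonzero remainder).
No irreducible factor of degree ≤ 2 exists, so g is irreducible over GF(3).

Yes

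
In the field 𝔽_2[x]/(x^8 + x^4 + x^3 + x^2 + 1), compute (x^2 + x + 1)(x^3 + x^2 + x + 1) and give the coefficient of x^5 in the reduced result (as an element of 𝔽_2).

Multiply in 𝔽_2[x]: (x^2 + x + 1)·(x^3 + x^2 + x + 1) = x^5 + x^3 + x^2 + 1.
Reduced: x^5 + x^3 + x^2 + 1.

1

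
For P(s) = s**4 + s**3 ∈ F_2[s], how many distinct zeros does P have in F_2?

2

Evaluate at each of the 2 elements of F_2:
P(0) = 0 → root; P(1) = 0 → root.
Roots: {0, 1}.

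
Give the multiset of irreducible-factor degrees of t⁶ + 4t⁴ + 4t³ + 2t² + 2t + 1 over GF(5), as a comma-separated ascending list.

Write g(t) = t⁶ + 4t⁴ + 4t³ + 2t² + 2t + 1.
Roots in GF(5): g(0) = 1; g(1) = 4; g(2) = 3; g(3) = 1; g(4) = 2.
Complete factorization: g(t) = (t⁶ + 4t⁴ + 4t³ + 2t² + 2t + 1).
Factor degrees with multiplicity: 6 = 6.

6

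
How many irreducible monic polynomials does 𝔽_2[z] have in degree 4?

The number of monic irreducibles of degree 4 over GF(2) is (1/4)·Σ_{d∣4} μ(4/d) 2^d.
Divisors of 4: 1, 2, 4; μ(4/d) for each: 0, -1, 1.
Σ = − 2^2 + 2^4 = 12.
N = 12/4 = 3.

3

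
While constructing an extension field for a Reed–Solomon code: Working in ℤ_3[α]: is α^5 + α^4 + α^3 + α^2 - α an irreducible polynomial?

Write m(α) = α^5 + α^4 + α^3 + α^2 - α.
Check for roots in ℤ_3: m(0) = 0 → root; m(1) = 0 → root; m(2) = 1.
m(0) = 0, so (α) divides m(α); m is reducible.

No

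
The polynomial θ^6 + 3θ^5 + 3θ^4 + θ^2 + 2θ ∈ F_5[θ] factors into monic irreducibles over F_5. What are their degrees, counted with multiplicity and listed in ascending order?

1, 1, 1, 3

Write f(θ) = θ^6 + 3θ^5 + 3θ^4 + θ^2 + 2θ.
Roots in F_5: f(0) = 0 → root; f(1) = 0 → root; f(2) = 1; f(3) = 1; f(4) = 0 → root.
Linear factors from roots: (θ), (θ + 4), (θ + 1).
Complete factorization: f(θ) = (θ)·(θ + 1)·(θ + 4)·(θ^3 + 3θ^2 + 4θ + 3).
Factor degrees with multiplicity: 1 + 1 + 1 + 3 = 6.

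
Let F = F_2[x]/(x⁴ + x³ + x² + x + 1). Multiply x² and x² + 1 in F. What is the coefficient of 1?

1

Multiply in F_2[x]: (x²)·(x² + 1) = x⁴ + x².
Reduce using x⁴ ≡ x³ + x² + x + 1 (mod x⁴ + x³ + x² + x + 1).
Reduced: x³ + x + 1.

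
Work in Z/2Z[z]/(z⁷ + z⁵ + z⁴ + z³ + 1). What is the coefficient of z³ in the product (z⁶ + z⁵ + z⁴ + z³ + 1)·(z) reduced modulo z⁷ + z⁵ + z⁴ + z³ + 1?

Multiply in Z/2Z[z]: (z⁶ + z⁵ + z⁴ + z³ + 1)·(z) = z⁷ + z⁶ + z⁵ + z⁴ + z.
Reduce using z⁷ ≡ z⁵ + z⁴ + z³ + 1 (mod z⁷ + z⁵ + z⁴ + z³ + 1).
Reduced: z⁶ + z³ + z + 1.

1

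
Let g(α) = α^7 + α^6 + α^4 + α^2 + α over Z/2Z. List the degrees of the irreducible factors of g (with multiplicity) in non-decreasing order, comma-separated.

1, 2, 2, 2

Roots in Z/2Z: g(0) = 0 → root; g(1) = 1.
Linear factors from roots: (α).
Complete factorization: g(α) = (α)·(α^2 + α + 1)^3.
Factor degrees with multiplicity: 1 + 2 + 2 + 2 = 7.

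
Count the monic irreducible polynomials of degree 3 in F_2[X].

Gauss's count: N_{2}(3) = (1/3) Σ_{d|3} μ(3/d)·2^d.
Divisors of 3: 1, 3; μ(3/d) for each: -1, 1.
Σ = − 2^1 + 2^3 = 6.
N = 6/3 = 2.

2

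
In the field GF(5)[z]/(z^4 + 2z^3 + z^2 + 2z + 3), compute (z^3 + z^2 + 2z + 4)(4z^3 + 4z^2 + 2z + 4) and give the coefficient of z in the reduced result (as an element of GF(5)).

1

Multiply in GF(5)[z]: (z^3 + z^2 + 2z + 4)·(4z^3 + 4z^2 + 2z + 4) = 4z^6 + 3z^5 + 4z^4 + 4z^2 + z + 1.
Reduce using z^4 ≡ 3z^3 + 4z^2 + 3z + 2 (mod z^4 + 2z^3 + z^2 + 2z + 3).
Reduced: 2z^3 + 2z^2 + z + 1.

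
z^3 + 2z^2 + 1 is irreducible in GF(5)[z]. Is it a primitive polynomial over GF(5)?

Write f(z) = z^3 + 2z^2 + 1.
|GF(5^3)^×| = 5^3 − 1 = 124. Prime factorization: 124 = 2^2·31.
f is primitive ⇔ z has order 124 in GF(5)[z]/(f), i.e. z^(124/q) ≠ 1 for each prime q | 124.
z^(62) mod f = 1
z^(4) mod f = 4z^2 + 4z + 2.
Since z^(62) = 1, the order of z divides 62 < 124; not primitive.

No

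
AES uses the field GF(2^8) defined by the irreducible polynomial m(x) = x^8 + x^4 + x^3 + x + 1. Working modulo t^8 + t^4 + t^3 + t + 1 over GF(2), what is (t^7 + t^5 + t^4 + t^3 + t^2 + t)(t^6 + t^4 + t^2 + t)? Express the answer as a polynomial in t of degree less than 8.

t^7 + t^6 + t^5 + t^3

Multiply in GF(2)[t]: (t^7 + t^5 + t^4 + t^3 + t^2 + t)·(t^6 + t^4 + t^2 + t) = t^13 + t^10 + t^9 + t^8 + t^7 + t^6 + t^5 + t^2.
Reduce using t^8 ≡ t^4 + t^3 + t + 1 (mod t^8 + t^4 + t^3 + t + 1).
Reduced: t^7 + t^6 + t^5 + t^3.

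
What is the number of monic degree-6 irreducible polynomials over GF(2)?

9

The number of monic irreducibles of degree 6 over GF(2) is (1/6)·Σ_{d∣6} μ(6/d) 2^d.
Divisors of 6: 1, 2, 3, 6; μ(6/d) for each: 1, -1, -1, 1.
Σ = 2^1 − 2^2 − 2^3 + 2^6 = 54.
N = 54/6 = 9.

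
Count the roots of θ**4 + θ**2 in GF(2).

2

Write g(θ) = θ**4 + θ**2.
Evaluate at each of the 2 elements of GF(2):
g(0) = 0 → root; g(1) = 0 → root.
Roots: {0, 1}.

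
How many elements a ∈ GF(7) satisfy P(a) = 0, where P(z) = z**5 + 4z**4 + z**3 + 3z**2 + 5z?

Evaluate at each of the 7 elements of GF(7):
P(0) = 0 → root; P(1) = 0 → root; P(2) = 0 → root; P(3) = 6; P(4) = 3; P(5) = 5; P(6) = 0 → root.
Roots: {0, 1, 2, 6}.

4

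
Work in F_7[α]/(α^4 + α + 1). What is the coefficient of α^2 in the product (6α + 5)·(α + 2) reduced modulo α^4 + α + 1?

Multiply in F_7[α]: (6α + 5)·(α + 2) = 6α^2 + 3α + 3.
Reduced: 6α^2 + 3α + 3.

6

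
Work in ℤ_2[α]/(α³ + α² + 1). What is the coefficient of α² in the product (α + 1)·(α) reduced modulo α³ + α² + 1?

Multiply in ℤ_2[α]: (α + 1)·(α) = α² + α.
Reduced: α² + α.

1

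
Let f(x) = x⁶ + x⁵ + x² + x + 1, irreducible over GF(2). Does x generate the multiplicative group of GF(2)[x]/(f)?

Yes

|GF(2^6)^×| = 2^6 − 1 = 63. Prime factorization: 63 = 3^2·7.
f is primitive ⇔ x has order 63 in GF(2)[x]/(f), i.e. x^(63/q) ≠ 1 for each prime q | 63.
x^(21) mod f = x⁵ + x³ + x².
x^(9) mod f = x³ + x² + 1.
None equal 1, so x has full order 63; f is primitive.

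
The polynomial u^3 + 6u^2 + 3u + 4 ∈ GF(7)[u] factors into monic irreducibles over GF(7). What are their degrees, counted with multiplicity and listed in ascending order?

1, 1, 1

Write h(u) = u^3 + 6u^2 + 3u + 4.
Linear factors from roots: (u + 6), (u + 5), (u + 2).
Complete factorization: h(u) = (u + 2)·(u + 5)·(u + 6).
Factor degrees with multiplicity: 1 + 1 + 1 = 3.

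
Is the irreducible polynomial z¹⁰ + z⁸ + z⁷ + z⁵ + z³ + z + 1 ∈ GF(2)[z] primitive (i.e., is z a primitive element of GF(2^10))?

Write f(z) = z¹⁰ + z⁸ + z⁷ + z⁵ + z³ + z + 1.
|GF(2^10)^×| = 2^10 − 1 = 1023. Prime factorization: 1023 = 3·11·31.
f is primitive ⇔ z has order 1023 in GF(2)[z]/(f), i.e. z^(1023/q) ≠ 1 for each prime q | 1023.
z^(341) mod f = 1
z^(93) mod f = z⁸ + z⁷ + z⁶ + z⁵ + z⁴ + z³ + z.
z^(33) mod f = z⁸ + z⁷ + z⁶ + z².
Since z^(341) = 1, the order of z divides 341 < 1023; not primitive.

No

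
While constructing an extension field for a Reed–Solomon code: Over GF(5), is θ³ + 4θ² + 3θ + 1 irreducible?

Yes

Write h(θ) = θ³ + 4θ² + 3θ + 1.
Check for roots in GF(5): h(0) = 1; h(1) = 4; h(2) = 1; h(3) = 3; h(4) = 1.
No roots. A degree-3 polynomial over a field with no linear factor is irreducible.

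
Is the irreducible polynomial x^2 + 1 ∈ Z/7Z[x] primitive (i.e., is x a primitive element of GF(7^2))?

Write f(x) = x^2 + 1.
|GF(7^2)^×| = 7^2 − 1 = 48. Prime factorization: 48 = 2^4·3.
f is primitive ⇔ x has order 48 in GF(7)[x]/(f), i.e. x^(48/q) ≠ 1 for each prime q | 48.
x^(24) mod f = 1
x^(16) mod f = 1
Since x^(24) = 1, the order of x divides 24 < 48; not primitive.

No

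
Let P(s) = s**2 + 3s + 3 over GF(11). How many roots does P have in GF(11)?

Evaluate at each of the 11 elements of GF(11):
P(0) = 3; P(1) = 7; P(2) = 2; P(3) = 10; P(4) = 9; P(5) = 10; P(6) = 2; P(7) = 7; P(8) = 3; P(9) = 1; P(10) = 1.
No element is a root.

0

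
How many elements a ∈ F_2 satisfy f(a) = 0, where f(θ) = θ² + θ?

2

Evaluate at each of the 2 elements of F_2:
f(0) = 0 → root; f(1) = 0 → root.
Roots: {0, 1}.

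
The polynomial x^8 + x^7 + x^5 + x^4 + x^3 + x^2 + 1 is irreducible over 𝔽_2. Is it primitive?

Write f(x) = x^8 + x^7 + x^5 + x^4 + x^3 + x^2 + 1.
|GF(2^8)^×| = 2^8 − 1 = 255. Prime factorization: 255 = 3·5·17.
f is primitive ⇔ x has order 255 in GF(2)[x]/(f), i.e. x^(255/q) ≠ 1 for each prime q | 255.
x^(85) mod f = 1
x^(51) mod f = x^7 + x^6 + x^2 + 1.
x^(15) mod f = x^7 + x^4 + x^2.
Since x^(85) = 1, the order of x divides 85 < 255; not primitive.

No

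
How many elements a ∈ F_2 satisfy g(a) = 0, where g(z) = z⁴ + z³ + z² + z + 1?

0

Evaluate at each of the 2 elements of F_2:
g(0) = 1; g(1) = 1.
No element is a root.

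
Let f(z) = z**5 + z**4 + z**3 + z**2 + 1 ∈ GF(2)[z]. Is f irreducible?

Yes

Check for roots in GF(2): f(0) = 1; f(1) = 1.
No roots, so no linear factors.
Monic irreducibles of degree 2 over GF(2): z**2 + z + 1.
None of them divide f (all give nonzero remainder).
No irreducible factor of degree ≤ 2 exists, so f is irreducible over GF(2).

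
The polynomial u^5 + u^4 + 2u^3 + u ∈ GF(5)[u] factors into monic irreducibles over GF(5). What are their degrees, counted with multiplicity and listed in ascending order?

1, 1, 3

Write f(u) = u^5 + u^4 + 2u^3 + u.
Roots in GF(5): f(0) = 0 → root; f(1) = 0 → root; f(2) = 1; f(3) = 1; f(4) = 2.
Linear factors from roots: (u), (u - 1).
Complete factorization: f(u) = (u)·(u - 1)·(u^3 + 2u^2 - u - 1).
Factor degrees with multiplicity: 1 + 1 + 3 = 5.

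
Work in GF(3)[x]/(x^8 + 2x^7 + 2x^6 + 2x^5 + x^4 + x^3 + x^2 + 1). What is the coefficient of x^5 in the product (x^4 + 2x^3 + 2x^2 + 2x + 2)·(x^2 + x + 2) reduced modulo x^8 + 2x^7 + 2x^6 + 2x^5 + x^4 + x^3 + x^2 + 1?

Multiply in GF(3)[x]: (x^4 + 2x^3 + 2x^2 + 2x + 2)·(x^2 + x + 2) = x^6 + 2x^3 + 2x^2 + 1.
Reduced: x^6 + 2x^3 + 2x^2 + 1.

0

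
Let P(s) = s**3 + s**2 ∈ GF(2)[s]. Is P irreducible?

No

Check for roots in GF(2): P(0) = 0 → root; P(1) = 0 → root.
P(0) = 0, so (s) divides P(s); P is reducible.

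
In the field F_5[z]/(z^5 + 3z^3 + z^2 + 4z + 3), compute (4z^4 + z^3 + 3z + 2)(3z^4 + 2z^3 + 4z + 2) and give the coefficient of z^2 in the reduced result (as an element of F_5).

0

Multiply in F_5[z]: (4z^4 + z^3 + 3z + 2)·(3z^4 + 2z^3 + 4z + 2) = 2z^8 + z^7 + 2z^6 + 4z^4 + z^3 + 2z^2 + 4z + 4.
Reduce using z^5 ≡ 2z^3 + 4z^2 + z + 2 (mod z^5 + 3z^3 + z^2 + 4z + 3).
Reduced: 2z^4 + z + 4.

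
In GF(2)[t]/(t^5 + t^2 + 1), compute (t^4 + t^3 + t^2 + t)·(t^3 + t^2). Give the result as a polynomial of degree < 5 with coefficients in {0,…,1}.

t^4 + t^3 + t^2

Multiply in GF(2)[t]: (t^4 + t^3 + t^2 + t)·(t^3 + t^2) = t^7 + t^3.
Reduce using t^5 ≡ t^2 + 1 (mod t^5 + t^2 + 1).
Reduced: t^4 + t^3 + t^2.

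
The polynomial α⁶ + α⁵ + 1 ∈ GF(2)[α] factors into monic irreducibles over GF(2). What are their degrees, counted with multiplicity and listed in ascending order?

Write h(α) = α⁶ + α⁵ + 1.
Roots in GF(2): h(0) = 1; h(1) = 1.
Complete factorization: h(α) = (α⁶ + α⁵ + 1).
Factor degrees with multiplicity: 6 = 6.

6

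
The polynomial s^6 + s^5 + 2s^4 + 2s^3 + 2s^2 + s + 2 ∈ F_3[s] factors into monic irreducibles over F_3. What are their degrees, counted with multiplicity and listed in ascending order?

1, 1, 4

Write h(s) = s^6 + s^5 + 2s^4 + 2s^3 + 2s^2 + s + 2.
Roots in F_3: h(0) = 2; h(1) = 2; h(2) = 0 → root.
Linear factors from roots: (s + 1).
Complete factorization: h(s) = (s + 1)^2·(s^4 + 2s^3 + 2).
Factor degrees with multiplicity: 1 + 1 + 4 = 6.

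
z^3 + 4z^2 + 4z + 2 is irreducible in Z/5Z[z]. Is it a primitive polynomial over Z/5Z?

Write f(z) = z^3 + 4z^2 + 4z + 2.
|GF(5^3)^×| = 5^3 − 1 = 124. Prime factorization: 124 = 2^2·31.
f is primitive ⇔ z has order 124 in GF(5)[z]/(f), i.e. z^(124/q) ≠ 1 for each prime q | 124.
z^(62) mod f = 4.
z^(4) mod f = 2z^2 + 4z + 3.
None equal 1, so z has full order 124; f is primitive.

Yes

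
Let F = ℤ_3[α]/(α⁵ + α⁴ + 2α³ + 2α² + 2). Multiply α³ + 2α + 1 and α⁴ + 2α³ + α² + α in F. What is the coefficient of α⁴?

2

Multiply in ℤ_3[α]: (α³ + 2α + 1)·(α⁴ + 2α³ + α² + α) = α⁷ + 2α⁶ + α³ + α.
Reduce using α⁵ ≡ 2α⁴ + α³ + α² + 1 (mod α⁵ + α⁴ + 2α³ + 2α² + 2).
Reduced: 2α⁴ + 2α³ + α² + 2α.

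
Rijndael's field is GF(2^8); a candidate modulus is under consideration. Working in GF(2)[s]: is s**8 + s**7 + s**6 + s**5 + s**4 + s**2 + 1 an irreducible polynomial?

Write m(s) = s**8 + s**7 + s**6 + s**5 + s**4 + s**2 + 1.
Check for roots in GF(2): m(0) = 1; m(1) = 1.
No roots, so no linear factors.
Monic irreducibles of degree 2 over GF(2): s**2 + s + 1.
None of them divide m (all give nonzero remainder).
Monic irreducibles of degree 3 over GF(2): s**3 + s + 1, s**3 + s**2 + 1.
None of them divide m (all give nonzero remainder).
Monic irreducibles of degree 4 over GF(2): s**4 + s + 1, s**4 + s**3 + 1, s**4 + s**3 + s**2 + s + 1.
None of them divide m (all give nonzero remainder).
No irreducible factor of degree ≤ 4 exists, so m is irreducible over GF(2).

Yes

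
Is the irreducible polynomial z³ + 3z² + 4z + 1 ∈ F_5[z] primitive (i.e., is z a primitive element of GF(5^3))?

No

Write f(z) = z³ + 3z² + 4z + 1.
|GF(5^3)^×| = 5^3 − 1 = 124. Prime factorization: 124 = 2^2·31.
f is primitive ⇔ z has order 124 in GF(5)[z]/(f), i.e. z^(124/q) ≠ 1 for each prime q | 124.
z^(62) mod f = 1
z^(4) mod f = z + 3.
Since z^(62) = 1, the order of z divides 62 < 124; not primitive.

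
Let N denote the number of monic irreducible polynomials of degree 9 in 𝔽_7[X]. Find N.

x^(7^9) − x is the product of all monic irreducibles of degree dividing 9; Möbius inversion gives N = (1/9) Σ μ(9/d)·7^d.
Divisors of 9: 1, 3, 9; μ(9/d) for each: 0, -1, 1.
Σ = − 7^3 + 7^9 = 40353264.
N = 40353264/9 = 4483696.

4483696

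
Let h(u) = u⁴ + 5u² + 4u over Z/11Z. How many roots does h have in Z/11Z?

4

Evaluate at each of the 11 elements of Z/11Z:
h(0) = 0 → root; h(1) = 10; h(2) = 0 → root; h(3) = 6; h(4) = 0 → root; h(5) = 0 → root; h(6) = 4; h(7) = 1; h(8) = 4; h(9) = 6; h(10) = 2.
Roots: {0, 2, 4, 5}.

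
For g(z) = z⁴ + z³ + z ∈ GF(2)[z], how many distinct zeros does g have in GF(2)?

Evaluate at each of the 2 elements of GF(2):
g(0) = 0 → root; g(1) = 1.
Roots: {0}.

1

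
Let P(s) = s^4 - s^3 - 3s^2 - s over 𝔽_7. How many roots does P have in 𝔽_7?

4

Evaluate at each of the 7 elements of 𝔽_7:
P(0) = 0 → root; P(1) = 3; P(2) = 1; P(3) = 3; P(4) = 0 → root; P(5) = 0 → root; P(6) = 0 → root.
Roots: {0, 4, 5, 6}.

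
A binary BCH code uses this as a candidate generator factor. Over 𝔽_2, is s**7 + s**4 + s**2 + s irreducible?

Write P(s) = s**7 + s**4 + s**2 + s.
Check for roots in 𝔽_2: P(0) = 0 → root; P(1) = 0 → root.
P(0) = 0, so (s) divides P(s); P is reducible.

No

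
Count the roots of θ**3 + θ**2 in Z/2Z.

Write P(θ) = θ**3 + θ**2.
Evaluate at each of the 2 elements of Z/2Z:
P(0) = 0 → root; P(1) = 0 → root.
Roots: {0, 1}.

2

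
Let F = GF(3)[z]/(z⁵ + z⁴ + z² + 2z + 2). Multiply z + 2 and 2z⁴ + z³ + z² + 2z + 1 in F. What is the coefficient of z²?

2

Multiply in GF(3)[z]: (z + 2)·(2z⁴ + z³ + z² + 2z + 1) = 2z⁵ + 2z⁴ + z² + 2z + 2.
Reduce using z⁵ ≡ 2z⁴ + 2z² + z + 1 (mod z⁵ + z⁴ + z² + 2z + 2).
Reduced: 2z² + z + 1.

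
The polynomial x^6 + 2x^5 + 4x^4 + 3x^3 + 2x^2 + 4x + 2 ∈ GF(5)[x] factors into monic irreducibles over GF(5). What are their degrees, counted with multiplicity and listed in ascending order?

1, 2, 3

Write h(x) = x^6 + 2x^5 + 4x^4 + 3x^3 + 2x^2 + 4x + 2.
Roots in GF(5): h(0) = 2; h(1) = 3; h(2) = 4; h(3) = 2; h(4) = 0 → root.
Linear factors from roots: (x + 1).
Complete factorization: h(x) = (x + 1)·(x^2 + 4x + 1)·(x^3 + 2x^2 + 4x + 2).
Factor degrees with multiplicity: 1 + 2 + 3 = 6.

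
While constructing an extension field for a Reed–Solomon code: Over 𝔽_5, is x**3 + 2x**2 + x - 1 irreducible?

Write f(x) = x**3 + 2x**2 + x - 1.
Check for roots in 𝔽_5: f(0) = 4; f(1) = 3; f(2) = 2; f(3) = 2; f(4) = 4.
No roots. A degree-3 polynomial over a field with no linear factor is irreducible.

Yes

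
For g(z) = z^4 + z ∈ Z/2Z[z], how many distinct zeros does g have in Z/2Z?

2

Evaluate at each of the 2 elements of Z/2Z:
g(0) = 0 → root; g(1) = 0 → root.
Roots: {0, 1}.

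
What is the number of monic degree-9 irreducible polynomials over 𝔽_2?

56

Gauss's count: N_{2}(9) = (1/9) Σ_{d|9} μ(9/d)·2^d.
Divisors of 9: 1, 3, 9; μ(9/d) for each: 0, -1, 1.
Σ = − 2^3 + 2^9 = 504.
N = 504/9 = 56.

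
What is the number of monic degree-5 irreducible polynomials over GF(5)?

x^(5^5) − x is the product of all monic irreducibles of degree dividing 5; Möbius inversion gives N = (1/5) Σ μ(5/d)·5^d.
Divisors of 5: 1, 5; μ(5/d) for each: -1, 1.
Σ = − 5^1 + 5^5 = 3120.
N = 3120/5 = 624.

624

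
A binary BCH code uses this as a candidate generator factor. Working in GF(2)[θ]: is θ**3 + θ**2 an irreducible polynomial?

No

Write P(θ) = θ**3 + θ**2.
Check for roots in GF(2): P(0) = 0 → root; P(1) = 0 → root.
P(0) = 0, so (θ) divides P(θ); P is reducible.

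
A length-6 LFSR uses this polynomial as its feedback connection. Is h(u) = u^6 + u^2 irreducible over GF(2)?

Check for roots in GF(2): h(0) = 0 → root; h(1) = 0 → root.
h(0) = 0, so (u) divides h(u); h is reducible.

No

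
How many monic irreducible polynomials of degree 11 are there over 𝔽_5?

By the necklace-counting formula, N_5(11) = (1/11) Σ_{d|11} μ(11/d)·5^d.
Divisors of 11: 1, 11; μ(11/d) for each: -1, 1.
Σ = − 5^1 + 5^11 = 48828120.
N = 48828120/11 = 4438920.

4438920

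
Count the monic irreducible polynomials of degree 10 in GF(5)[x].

976248

By the necklace-counting formula, N_5(10) = (1/10) Σ_{d|10} μ(10/d)·5^d.
Divisors of 10: 1, 2, 5, 10; μ(10/d) for each: 1, -1, -1, 1.
Σ = 5^1 − 5^2 − 5^5 + 5^10 = 9762480.
N = 9762480/10 = 976248.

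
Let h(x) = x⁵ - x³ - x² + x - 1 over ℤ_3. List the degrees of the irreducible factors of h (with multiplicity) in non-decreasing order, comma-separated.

Roots in ℤ_3: h(0) = 2; h(1) = 2; h(2) = 0 → root.
Linear factors from roots: (x + 1).
Complete factorization: h(x) = (x + 1)·(x² + 1)·(x² - x - 1).
Factor degrees with multiplicity: 1 + 2 + 2 = 5.

1, 2, 2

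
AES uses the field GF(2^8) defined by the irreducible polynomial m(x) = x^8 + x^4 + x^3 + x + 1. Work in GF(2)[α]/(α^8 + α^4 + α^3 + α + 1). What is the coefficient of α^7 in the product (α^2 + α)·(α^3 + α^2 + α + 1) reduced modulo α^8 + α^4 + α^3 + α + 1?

Multiply in GF(2)[α]: (α^2 + α)·(α^3 + α^2 + α + 1) = α^5 + α.
Reduced: α^5 + α.

0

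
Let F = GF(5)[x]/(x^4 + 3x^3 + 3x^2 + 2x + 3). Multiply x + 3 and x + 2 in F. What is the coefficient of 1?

1

Multiply in GF(5)[x]: (x + 3)·(x + 2) = x^2 + 1.
Reduced: x^2 + 1.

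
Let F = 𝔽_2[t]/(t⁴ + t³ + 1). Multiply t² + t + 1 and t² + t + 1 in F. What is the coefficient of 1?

0

Multiply in 𝔽_2[t]: (t² + t + 1)·(t² + t + 1) = t⁴ + t² + 1.
Reduce using t⁴ ≡ t³ + 1 (mod t⁴ + t³ + 1).
Reduced: t³ + t².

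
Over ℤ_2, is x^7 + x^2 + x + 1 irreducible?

No

Write m(x) = x^7 + x^2 + x + 1.
Check for roots in ℤ_2: m(0) = 1; m(1) = 0 → root.
m(1) = 0, so (x − 1) divides m(x); m is reducible.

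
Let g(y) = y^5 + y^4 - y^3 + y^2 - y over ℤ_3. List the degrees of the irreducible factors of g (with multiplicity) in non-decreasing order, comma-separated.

1, 1, 3

Roots in ℤ_3: g(0) = 0 → root; g(1) = 1; g(2) = 0 → root.
Linear factors from roots: (y), (y + 1).
Complete factorization: g(y) = (y)·(y + 1)·(y^3 - y - 1).
Factor degrees with multiplicity: 1 + 1 + 3 = 5.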